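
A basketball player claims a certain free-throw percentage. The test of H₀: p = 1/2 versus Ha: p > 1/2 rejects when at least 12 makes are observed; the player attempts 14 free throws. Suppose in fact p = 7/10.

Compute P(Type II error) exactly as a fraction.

Under the alternative p = 7/10, Y ~ Binomial(14, 7/10); β is the probability the test does not reject, P(Y < 12).
Equivalently, β = 1 − P(Y ≥ 12) = 41958212136219/50000000000000.

41958212136219/50000000000000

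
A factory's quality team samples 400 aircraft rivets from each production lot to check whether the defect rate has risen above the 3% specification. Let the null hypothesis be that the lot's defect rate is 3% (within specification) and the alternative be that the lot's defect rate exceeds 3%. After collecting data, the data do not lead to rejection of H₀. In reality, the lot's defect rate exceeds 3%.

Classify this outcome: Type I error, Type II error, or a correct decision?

H₀ was not rejected, but H₀ is actually false.
Failing to reject a false null hypothesis is a Type II error (false negative).

Type II error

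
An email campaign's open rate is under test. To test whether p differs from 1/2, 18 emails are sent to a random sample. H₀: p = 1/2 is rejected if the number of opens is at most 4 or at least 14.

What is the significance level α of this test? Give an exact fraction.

α = P(Y ≤ 4 or Y ≥ 14 | p = 1/2), Y ~ Binomial(18, 1/2).
Each tail has probability (1 + 18 + 153 + 816 + 3060)/262144; doubling gives α = 8096/262144 = 253/8192.

253/8192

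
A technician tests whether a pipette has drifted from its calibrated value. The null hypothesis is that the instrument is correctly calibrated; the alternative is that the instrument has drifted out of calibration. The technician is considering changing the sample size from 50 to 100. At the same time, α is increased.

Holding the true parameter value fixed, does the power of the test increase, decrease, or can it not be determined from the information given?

It increases.

Increasing n separates the H₀ and Ha sampling distributions, so under Ha fewer outcomes land in the acceptance region. With a larger α the critical value moves toward the center, so more of the Ha sampling distribution lies in the rejection region. Both changes push β in the same direction.
Since power = 1 − β and β decreases, power increases.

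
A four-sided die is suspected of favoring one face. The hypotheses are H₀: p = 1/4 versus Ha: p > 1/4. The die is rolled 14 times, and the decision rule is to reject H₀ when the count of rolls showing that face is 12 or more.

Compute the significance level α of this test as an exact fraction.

431/134217728

The Type I error probability is α = P(Y ≥ 12) computed under H₀, where Y ~ Binomial(14, 1/4).
P(Y ≥ 12) = Σ_{j=12}^{14} C(14,j)·(1/4)^j·(3/4)^{14-j} = 431/134217728.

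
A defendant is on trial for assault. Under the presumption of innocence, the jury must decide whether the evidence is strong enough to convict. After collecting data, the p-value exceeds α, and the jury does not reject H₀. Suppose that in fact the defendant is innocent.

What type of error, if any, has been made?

Neither — the decision is correct.

The conventional null hypothesis here is that the defendant is innocent.
The test retained a true H₀ — the decision matches the true state.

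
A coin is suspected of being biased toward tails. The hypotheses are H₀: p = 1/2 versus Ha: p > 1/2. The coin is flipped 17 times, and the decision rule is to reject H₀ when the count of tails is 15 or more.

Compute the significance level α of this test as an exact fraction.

77/65536

The Type I error probability is α = P(K ≥ 15) computed under H₀, where K ~ Binomial(17, 1/2).
That's C(17,15) + C(17,16) + C(17,17) over 2^17, i.e. (136 + 17 + 1)/131072 = 154/131072 = 77/65536.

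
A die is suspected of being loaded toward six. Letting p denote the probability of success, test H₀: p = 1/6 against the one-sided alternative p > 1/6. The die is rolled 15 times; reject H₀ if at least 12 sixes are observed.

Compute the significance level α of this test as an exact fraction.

α = P(reject H₀ | H₀ true) = P(S ≥ 12 | p = 1/6), with S ~ Binomial(15, 1/6).
Summing C(15,j)(1/6)^j(5/6)^{15−j} for j = 12,…,15 gives 7447/58773123072.

7447/58773123072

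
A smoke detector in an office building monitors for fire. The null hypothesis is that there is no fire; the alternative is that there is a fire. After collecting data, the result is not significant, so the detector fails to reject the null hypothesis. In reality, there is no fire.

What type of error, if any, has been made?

The test retained a true H₀ — the decision matches the true state.

No error — this is a correct decision.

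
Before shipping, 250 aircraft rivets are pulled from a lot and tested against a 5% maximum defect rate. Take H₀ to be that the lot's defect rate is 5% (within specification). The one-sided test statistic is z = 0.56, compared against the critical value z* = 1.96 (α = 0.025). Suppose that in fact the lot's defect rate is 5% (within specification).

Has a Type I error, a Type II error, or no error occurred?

Since z = 0.56 ≤ z* = 1.96, H₀ is not rejected.
H₀ is true (actually the lot's defect rate is 5% (within specification)).
The decision matches the true state — no error.

Neither — the decision is correct.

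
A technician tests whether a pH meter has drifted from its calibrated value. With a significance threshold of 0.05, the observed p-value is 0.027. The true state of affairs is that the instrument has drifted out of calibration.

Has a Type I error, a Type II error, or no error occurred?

The conventional null hypothesis is that the instrument is correctly calibrated.
Since p = 0.027 < α = 0.05, H₀ is rejected.
H₀ is false (actually the instrument has drifted out of calibration).
The decision matches the true state — no error.

No error — this is a correct decision.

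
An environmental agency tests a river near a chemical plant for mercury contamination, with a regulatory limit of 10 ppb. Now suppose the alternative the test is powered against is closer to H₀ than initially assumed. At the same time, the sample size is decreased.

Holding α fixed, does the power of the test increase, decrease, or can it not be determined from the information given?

It decreases.

A smaller true effect puts the Ha sampling distribution closer to H₀, so more of it falls in the non-rejection region. With less data the test statistic is noisier; under Ha, more outcomes land inside the acceptance region. Both changes push β in the same direction.
Since power = 1 − β and β increases, power decreases.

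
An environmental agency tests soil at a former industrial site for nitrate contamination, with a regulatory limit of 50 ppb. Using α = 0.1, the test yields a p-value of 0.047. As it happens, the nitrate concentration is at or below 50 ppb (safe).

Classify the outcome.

Type I error

The conventional null hypothesis is that the nitrate concentration is at or below 50 ppb (safe).
Since p = 0.047 < α = 0.1, H₀ is rejected.
H₀ is true (actually the nitrate concentration is at or below 50 ppb (safe)).
Rejecting a true H₀ is a Type I error.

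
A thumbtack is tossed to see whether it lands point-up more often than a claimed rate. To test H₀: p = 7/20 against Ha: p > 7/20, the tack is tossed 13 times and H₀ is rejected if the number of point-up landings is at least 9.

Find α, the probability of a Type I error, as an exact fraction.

206011579958513/16384000000000000

The Type I error probability is α = P(K ≥ 9) computed under H₀, where K ~ Binomial(13, 7/20).
Adding the binomial terms for j = 9 through 13 with p = 7/20 yields 206011579958513/16384000000000000.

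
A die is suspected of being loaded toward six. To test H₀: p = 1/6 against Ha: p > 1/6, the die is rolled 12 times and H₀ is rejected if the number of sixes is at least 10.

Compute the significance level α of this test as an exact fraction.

The Type I error probability is α = P(S ≥ 10) computed under H₀, where S ~ Binomial(12, 1/6).
Adding the binomial terms for j = 10 through 12 with p = 1/6 yields 1711/2176782336.

1711/2176782336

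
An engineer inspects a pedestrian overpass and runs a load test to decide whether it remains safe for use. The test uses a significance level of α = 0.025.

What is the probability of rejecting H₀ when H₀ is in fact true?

The significance level α is, by definition, the probability of a Type I error — P(reject H₀ | H₀ true).

0.025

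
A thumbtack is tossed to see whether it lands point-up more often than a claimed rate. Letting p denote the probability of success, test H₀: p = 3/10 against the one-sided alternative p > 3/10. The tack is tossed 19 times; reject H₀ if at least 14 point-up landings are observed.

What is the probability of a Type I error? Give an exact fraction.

Under H₀, K ~ Binomial(19, 3/10), and α = P(K ≥ 14).
Adding the binomial terms for j = 14 through 19 with p = 3/10 yields 135465146856693/1250000000000000000.

135465146856693/1250000000000000000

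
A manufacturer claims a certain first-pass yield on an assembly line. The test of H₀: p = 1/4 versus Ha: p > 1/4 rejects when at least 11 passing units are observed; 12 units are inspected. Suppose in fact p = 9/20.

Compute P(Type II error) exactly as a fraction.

A Type II error is failing to reject when Ha holds: with p = 9/20, β = P(X ≤ 10).
Adding the binomial probabilities P(X=0)+…+P(X=10) at p = 9/20 gives 4091575270595131/4096000000000000.

4091575270595131/4096000000000000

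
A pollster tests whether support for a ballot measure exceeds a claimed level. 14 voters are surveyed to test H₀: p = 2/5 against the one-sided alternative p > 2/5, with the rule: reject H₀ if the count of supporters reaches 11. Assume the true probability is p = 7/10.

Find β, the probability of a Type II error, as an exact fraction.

32241628521117/50000000000000

β = P(fail to reject H₀ | Ha true) = P(K ≤ 10 | p = 7/10), K ~ Binomial(14, 7/10).
Equivalently, β = 1 − P(K ≥ 11) = 32241628521117/50000000000000.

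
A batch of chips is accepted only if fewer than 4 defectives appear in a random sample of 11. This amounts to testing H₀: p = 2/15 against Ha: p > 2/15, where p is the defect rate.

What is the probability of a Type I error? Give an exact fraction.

The significance level is the probability, assuming p = 2/15, of seeing 4 or more defectives in 11 draws.
α = 1 − P(S ≤ 3) = 1 − 548986775233/576650390625 = 27663615392/576650390625.

27663615392/576650390625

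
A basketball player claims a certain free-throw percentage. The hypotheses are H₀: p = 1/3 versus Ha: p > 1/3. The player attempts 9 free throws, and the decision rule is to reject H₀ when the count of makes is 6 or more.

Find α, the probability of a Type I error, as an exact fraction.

835/19683

Under H₀, S ~ Binomial(9, 1/3), and α = P(S ≥ 6).
P(S ≥ 6) = Σ_{j=6}^{9} C(9,j)·(1/3)^j·(2/3)^{9-j} = 835/19683.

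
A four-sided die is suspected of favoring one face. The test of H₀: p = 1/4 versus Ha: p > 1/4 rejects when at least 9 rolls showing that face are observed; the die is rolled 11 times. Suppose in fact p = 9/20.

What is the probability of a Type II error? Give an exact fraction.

A Type II error is failing to reject when Ha holds: with p = 9/20, β = P(K ≤ 8).
Summing C(11,j)·(9/20)^j·(11/20)^{11-j} for j = 0..8 gives 8070737386943/8192000000000.

8070737386943/8192000000000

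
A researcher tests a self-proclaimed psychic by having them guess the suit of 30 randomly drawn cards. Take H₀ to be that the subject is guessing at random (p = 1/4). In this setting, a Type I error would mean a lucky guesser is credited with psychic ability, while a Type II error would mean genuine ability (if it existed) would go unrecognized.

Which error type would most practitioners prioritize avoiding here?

Type I error

The Type I consequence (a lucky guesser is credited with psychic ability) is more severe than the Type II consequence (genuine ability (if it existed) would go unrecognized).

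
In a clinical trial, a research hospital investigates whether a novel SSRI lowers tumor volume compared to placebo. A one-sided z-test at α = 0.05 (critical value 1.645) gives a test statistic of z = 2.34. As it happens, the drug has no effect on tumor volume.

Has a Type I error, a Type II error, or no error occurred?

The conventional null hypothesis is that the drug has no effect on tumor volume.
Since z = 2.34 > z* = 1.645, H₀ is rejected.
H₀ is true (actually the drug has no effect on tumor volume).
Rejecting a true H₀ is a Type I error.

Type I error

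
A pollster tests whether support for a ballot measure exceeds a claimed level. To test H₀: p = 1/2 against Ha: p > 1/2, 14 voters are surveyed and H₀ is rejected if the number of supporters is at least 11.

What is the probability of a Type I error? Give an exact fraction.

The Type I error probability is α = P(Y ≥ 11) computed under H₀, where Y ~ Binomial(14, 1/2).
Summing the upper tail: (364 + 91 + 14 + 1) / 2^14 = 470/16384 = 235/8192.

235/8192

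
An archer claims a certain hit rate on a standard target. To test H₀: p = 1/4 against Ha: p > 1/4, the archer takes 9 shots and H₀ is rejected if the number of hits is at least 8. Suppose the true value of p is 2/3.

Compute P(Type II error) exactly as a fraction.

Under the alternative p = 2/3, S ~ Binomial(9, 2/3); β is the probability the test does not reject, P(S < 8).
Equivalently, β = 1 − P(S ≥ 8) = 16867/19683.

16867/19683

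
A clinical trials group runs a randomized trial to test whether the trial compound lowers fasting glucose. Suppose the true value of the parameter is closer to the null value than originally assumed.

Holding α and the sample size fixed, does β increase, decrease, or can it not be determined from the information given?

When the true parameter is near the null value, the test has a harder time distinguishing Ha from H₀.

It increases.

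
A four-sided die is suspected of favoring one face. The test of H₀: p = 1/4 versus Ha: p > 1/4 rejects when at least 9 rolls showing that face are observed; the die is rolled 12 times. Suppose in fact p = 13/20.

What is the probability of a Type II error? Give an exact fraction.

Under the alternative p = 13/20, X ~ Binomial(12, 13/20); β is the probability the test does not reject, P(X < 9).
Summing C(12,j)·(13/20)^j·(7/20)^{12-j} for j = 0..8 gives 535222111290433/819200000000000.

535222111290433/819200000000000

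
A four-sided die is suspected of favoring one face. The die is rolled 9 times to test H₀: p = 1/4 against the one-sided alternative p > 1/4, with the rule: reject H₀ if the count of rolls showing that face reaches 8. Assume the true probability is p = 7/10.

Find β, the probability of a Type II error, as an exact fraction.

401998383/500000000

Under the alternative p = 7/10, K ~ Binomial(9, 7/10); β is the probability the test does not reject, P(K < 8).
Adding the binomial probabilities P(K=0)+…+P(K=7) at p = 7/10 gives 401998383/500000000.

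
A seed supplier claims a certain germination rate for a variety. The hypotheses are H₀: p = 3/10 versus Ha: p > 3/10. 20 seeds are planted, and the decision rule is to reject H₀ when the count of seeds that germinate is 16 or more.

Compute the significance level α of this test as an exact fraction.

The Type I error probability is α = P(K ≥ 16) computed under H₀, where K ~ Binomial(20, 3/10).
Summing C(20,j)(3/10)^j(7/10)^{20−j} for j = 16,…,20 gives 138756326957469/25000000000000000000.

138756326957469/25000000000000000000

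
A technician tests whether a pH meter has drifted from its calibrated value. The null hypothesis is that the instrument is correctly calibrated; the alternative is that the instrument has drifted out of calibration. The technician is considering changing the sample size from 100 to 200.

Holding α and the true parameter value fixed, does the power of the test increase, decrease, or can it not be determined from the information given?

More data shrinks sampling variability; the test statistic under Ha concentrates further from the null value, making rejection more likely.
Since power = 1 − β and β decreases, power increases.

It increases.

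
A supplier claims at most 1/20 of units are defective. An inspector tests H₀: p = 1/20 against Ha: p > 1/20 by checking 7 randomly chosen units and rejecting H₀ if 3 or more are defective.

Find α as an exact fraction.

961803/256000000

Under H₀, S ~ Binomial(7, 1/20); the Type I error rate is P(S ≥ 3).
Computing the lower-tail complement: 1 − 255038197/256000000 = 961803/256000000.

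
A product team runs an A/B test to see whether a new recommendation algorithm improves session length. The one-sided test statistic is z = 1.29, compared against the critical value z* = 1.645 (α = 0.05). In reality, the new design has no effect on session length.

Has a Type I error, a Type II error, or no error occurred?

The conventional null hypothesis is that the new design has no effect on session length.
Since z = 1.29 ≤ z* = 1.645, H₀ is not rejected.
H₀ is true (actually the new design has no effect on session length).
The decision matches the true state — no error.

No error (correct decision).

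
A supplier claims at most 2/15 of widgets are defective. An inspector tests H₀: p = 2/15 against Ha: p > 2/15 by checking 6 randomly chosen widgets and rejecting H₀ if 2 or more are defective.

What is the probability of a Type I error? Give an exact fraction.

α = P(reject H₀ | H₀ true) = P(X ≥ 2 | p = 2/15), X ~ Binomial(6, 2/15).
α = 1 − P(X ≤ 1) = 1 − 371293/455625 = 84332/455625.

84332/455625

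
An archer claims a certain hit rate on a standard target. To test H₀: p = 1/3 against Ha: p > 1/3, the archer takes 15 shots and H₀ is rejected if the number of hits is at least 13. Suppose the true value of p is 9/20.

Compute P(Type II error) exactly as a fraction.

32731725032763916841/32768000000000000000

A Type II error is failing to reject when Ha holds: with p = 9/20, β = P(K ≤ 12).
Adding the binomial probabilities P(K=0)+…+P(K=12) at p = 9/20 gives 32731725032763916841/32768000000000000000.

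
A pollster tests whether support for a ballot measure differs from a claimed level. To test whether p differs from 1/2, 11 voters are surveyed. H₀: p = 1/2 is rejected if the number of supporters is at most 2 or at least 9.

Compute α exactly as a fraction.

67/1024

Under H₀, S ~ Binomial(11, 1/2); α is the probability of landing in either tail, P(S ≤ 2) + P(S ≥ 9).
The two tails are symmetric, so α = 2·(1 + 11 + 55)/2^11 = 134/2048 = 67/1024.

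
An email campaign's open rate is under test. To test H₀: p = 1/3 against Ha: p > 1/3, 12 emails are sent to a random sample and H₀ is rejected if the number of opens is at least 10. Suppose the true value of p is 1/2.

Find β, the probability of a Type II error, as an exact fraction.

4017/4096

A Type II error is failing to reject when Ha holds: with p = 1/2, β = P(K ≤ 9).
Adding the binomial probabilities P(K=0)+…+P(K=9) at p = 1/2 gives 4017/4096.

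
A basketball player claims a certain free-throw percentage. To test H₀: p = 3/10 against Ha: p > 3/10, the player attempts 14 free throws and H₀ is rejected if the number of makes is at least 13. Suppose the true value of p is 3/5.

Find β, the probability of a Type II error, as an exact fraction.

A Type II error is failing to reject when Ha holds: with p = 3/5, β = P(K ≤ 12).
Summing C(14,j)·(3/5)^j·(2/5)^{14-j} for j = 0..12 gives 6054091612/6103515625.

6054091612/6103515625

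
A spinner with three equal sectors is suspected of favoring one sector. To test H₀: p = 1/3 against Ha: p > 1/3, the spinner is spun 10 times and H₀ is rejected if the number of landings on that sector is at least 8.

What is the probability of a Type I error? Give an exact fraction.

67/19683

α = P(reject H₀ | H₀ true) = P(K ≥ 8 | p = 1/3), with K ~ Binomial(10, 1/3).
Summing C(10,j)(1/3)^j(2/3)^{10−j} for j = 8,…,10 gives 67/19683.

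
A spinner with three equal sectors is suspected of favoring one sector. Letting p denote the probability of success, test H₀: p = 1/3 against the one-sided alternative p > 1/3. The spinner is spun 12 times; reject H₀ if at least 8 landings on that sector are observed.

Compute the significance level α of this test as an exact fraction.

The Type I error probability is α = P(K ≥ 8) computed under H₀, where K ~ Binomial(12, 1/3).
Adding the binomial terms for j = 8 through 12 with p = 1/3 yields 3323/177147.

3323/177147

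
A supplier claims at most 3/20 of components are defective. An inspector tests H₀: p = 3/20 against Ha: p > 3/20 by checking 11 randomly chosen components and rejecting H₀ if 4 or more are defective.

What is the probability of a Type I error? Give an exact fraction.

Under H₀, S ~ Binomial(11, 3/20); the Type I error rate is P(S ≥ 4).
Via the complement, α = 1 − Σ_{j=0}^{3} C(11,j)(3/20)^j(17/20)^{11-j} = 355557667797/5120000000000.

355557667797/5120000000000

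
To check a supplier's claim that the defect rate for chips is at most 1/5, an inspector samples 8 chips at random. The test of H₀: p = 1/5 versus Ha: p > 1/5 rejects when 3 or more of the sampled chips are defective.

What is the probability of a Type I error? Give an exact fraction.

α = P(reject H₀ | H₀ true) = P(X ≥ 3 | p = 1/5), X ~ Binomial(8, 1/5).
Via the complement, α = 1 − Σ_{j=0}^{2} C(8,j)(1/5)^j(4/5)^{8-j} = 79329/390625.

79329/390625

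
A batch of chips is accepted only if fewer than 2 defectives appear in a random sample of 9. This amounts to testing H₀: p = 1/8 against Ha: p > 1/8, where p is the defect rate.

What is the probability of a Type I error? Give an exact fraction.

2623807/8388608

Under H₀, S ~ Binomial(9, 1/8); the Type I error rate is P(S ≥ 2).
α = 1 − P(S ≤ 1) = 1 − 5764801/8388608 = 2623807/8388608.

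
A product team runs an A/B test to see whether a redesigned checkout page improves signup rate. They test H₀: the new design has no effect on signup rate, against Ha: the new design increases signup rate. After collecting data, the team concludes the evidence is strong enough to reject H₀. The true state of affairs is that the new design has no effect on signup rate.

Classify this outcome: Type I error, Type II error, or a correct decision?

H₀ was rejected, but H₀ is actually true.
Rejecting a true null hypothesis is a Type I error (false positive).

Type I error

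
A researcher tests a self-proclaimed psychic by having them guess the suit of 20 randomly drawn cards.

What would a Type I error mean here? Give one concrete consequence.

With the conventional null hypothesis that the subject is guessing at random (p = 1/4):
A Type I error is rejecting H₀ when H₀ is true.
Here that means concluding the subject has some ability beyond chance when actually the subject is guessing at random (p = 1/4).

A Type I error would mean concluding that the subject performs better than chance when in fact the subject is guessing at random (p = 1/4). Consequence: a lucky guesser is credited with psychic ability.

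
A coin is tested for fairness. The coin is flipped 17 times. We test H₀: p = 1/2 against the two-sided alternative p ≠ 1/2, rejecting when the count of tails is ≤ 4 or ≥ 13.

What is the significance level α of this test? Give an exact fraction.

1607/32768

α = P(X ≤ 4 or X ≥ 13 | p = 1/2), X ~ Binomial(17, 1/2).
Each tail has probability (1 + 17 + 136 + 680 + 2380)/131072; doubling gives α = 6428/131072 = 1607/32768.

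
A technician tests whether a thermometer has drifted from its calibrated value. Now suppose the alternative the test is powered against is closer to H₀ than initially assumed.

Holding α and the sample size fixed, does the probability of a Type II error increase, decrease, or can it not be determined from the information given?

It increases.

A smaller true effect puts the Ha sampling distribution closer to H₀, so more of it falls in the non-rejection region.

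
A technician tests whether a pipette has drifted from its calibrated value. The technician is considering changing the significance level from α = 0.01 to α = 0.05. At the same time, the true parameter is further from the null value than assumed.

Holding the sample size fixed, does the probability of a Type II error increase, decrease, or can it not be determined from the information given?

It decreases.

Relaxing α lowers the evidence threshold; under Ha, outcomes that previously fell short now trigger rejection. The further the true parameter sits from the null value, the more of the Ha sampling distribution falls in the rejection region. Both changes push β in the same direction.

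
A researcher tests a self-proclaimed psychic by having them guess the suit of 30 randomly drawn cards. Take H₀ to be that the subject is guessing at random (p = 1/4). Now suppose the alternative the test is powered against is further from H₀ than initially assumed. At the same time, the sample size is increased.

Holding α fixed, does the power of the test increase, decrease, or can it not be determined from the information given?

It increases.

A larger true effect moves the Ha sampling distribution further from the H₀ critical value, making rejection more likely when Ha is true. A larger sample reduces the standard error, pulling the sampling distribution under Ha further from the non-rejection region. Both changes push β in the same direction.
Since power = 1 − β and β decreases, power increases.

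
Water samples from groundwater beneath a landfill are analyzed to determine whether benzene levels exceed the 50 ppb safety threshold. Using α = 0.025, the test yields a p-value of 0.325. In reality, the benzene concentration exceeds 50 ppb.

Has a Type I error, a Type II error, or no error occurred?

Type II error

The conventional null hypothesis is that the benzene concentration is at or below 50 ppb (safe).
Since p = 0.325 ≥ α = 0.025, H₀ is not rejected.
H₀ is false (actually the benzene concentration exceeds 50 ppb).
Failing to reject a false H₀ is a Type II error.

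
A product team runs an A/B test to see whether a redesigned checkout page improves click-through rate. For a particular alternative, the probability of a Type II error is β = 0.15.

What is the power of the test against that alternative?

0.85

Power = 1 − β = 1 − 0.15 = 0.85.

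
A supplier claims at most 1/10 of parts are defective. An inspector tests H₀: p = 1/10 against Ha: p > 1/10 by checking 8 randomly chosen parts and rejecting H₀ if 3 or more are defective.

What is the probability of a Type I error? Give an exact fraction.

α = P(reject H₀ | H₀ true) = P(S ≥ 3 | p = 1/10), S ~ Binomial(8, 1/10).
Computing the lower-tail complement: 1 − 96190821/100000000 = 3809179/100000000.

3809179/100000000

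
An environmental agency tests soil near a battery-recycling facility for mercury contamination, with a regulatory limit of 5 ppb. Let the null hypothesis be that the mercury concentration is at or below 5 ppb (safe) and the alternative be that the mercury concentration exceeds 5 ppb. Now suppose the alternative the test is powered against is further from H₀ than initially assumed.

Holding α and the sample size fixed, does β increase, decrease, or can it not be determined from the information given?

It decreases.

A bigger departure from H₀ is easier for the test to detect, so it fails to reject less often.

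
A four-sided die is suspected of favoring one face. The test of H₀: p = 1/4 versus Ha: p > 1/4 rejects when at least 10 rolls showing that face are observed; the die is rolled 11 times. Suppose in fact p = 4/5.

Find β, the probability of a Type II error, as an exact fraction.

β = P(fail to reject H₀ | Ha true) = P(Y ≤ 9 | p = 4/5), Y ~ Binomial(11, 4/5).
Equivalently, β = 1 − P(Y ≥ 10) = 6619897/9765625.

6619897/9765625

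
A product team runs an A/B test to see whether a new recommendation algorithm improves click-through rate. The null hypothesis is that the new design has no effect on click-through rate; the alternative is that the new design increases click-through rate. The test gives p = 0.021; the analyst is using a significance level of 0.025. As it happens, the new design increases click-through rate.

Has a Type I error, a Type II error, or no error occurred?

Since p = 0.021 < α = 0.025, H₀ is rejected.
H₀ is false (actually the new design increases click-through rate).
The decision matches the true state — no error.

No error — this is a correct decision.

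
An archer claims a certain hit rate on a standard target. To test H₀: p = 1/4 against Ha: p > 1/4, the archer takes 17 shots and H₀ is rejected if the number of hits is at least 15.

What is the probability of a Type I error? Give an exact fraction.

319/4294967296

α = P(reject H₀ | H₀ true) = P(Y ≥ 15 | p = 1/4), with Y ~ Binomial(17, 1/4).
Adding the binomial terms for j = 15 through 17 with p = 1/4 yields 319/4294967296.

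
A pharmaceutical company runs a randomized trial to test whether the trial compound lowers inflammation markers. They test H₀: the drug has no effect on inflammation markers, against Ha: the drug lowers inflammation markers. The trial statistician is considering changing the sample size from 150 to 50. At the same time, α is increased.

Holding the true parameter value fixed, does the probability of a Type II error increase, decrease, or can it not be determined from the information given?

Cannot be determined from the information given.

The first change alone would make β increase; the second alone would make β decrease. Which effect dominates depends on the magnitudes, which are not given.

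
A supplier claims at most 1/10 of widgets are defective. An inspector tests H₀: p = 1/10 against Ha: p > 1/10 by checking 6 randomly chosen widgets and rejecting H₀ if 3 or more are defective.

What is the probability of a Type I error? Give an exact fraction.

317/20000

The significance level is the probability, assuming p = 1/10, of seeing 3 or more defectives in 6 draws.
Computing the lower-tail complement: 1 − 19683/20000 = 317/20000.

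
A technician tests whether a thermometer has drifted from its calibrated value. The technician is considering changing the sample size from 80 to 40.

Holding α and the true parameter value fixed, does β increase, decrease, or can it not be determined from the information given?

It increases.

Reducing n widens both sampling distributions, so the test has less ability to distinguish Ha from H₀.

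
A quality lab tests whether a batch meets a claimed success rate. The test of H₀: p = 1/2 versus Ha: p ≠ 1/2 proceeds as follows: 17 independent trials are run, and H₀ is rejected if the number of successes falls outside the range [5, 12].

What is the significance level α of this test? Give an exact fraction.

1607/32768

Under H₀, S ~ Binomial(17, 1/2); α is the probability of landing in either tail, P(S ≤ 4) + P(S ≥ 13).
Each tail has probability (1 + 17 + 136 + 680 + 2380)/131072; doubling gives α = 6428/131072 = 1607/32768.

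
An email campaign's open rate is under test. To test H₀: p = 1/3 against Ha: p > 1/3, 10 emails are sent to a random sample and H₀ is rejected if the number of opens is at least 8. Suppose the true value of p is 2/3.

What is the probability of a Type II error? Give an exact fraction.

13795/19683

A Type II error is failing to reject when Ha holds: with p = 2/3, β = P(K ≤ 7).
Adding the binomial probabilities P(K=0)+…+P(K=7) at p = 2/3 gives 13795/19683.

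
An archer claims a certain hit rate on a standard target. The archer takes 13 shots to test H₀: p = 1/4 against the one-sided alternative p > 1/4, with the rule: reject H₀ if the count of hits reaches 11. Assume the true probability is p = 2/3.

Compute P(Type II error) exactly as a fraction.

Under the alternative p = 2/3, S ~ Binomial(13, 2/3); β is the probability the test does not reject, P(S < 11).
Equivalently, β = 1 − P(S ≥ 11) = 50857/59049.

50857/59049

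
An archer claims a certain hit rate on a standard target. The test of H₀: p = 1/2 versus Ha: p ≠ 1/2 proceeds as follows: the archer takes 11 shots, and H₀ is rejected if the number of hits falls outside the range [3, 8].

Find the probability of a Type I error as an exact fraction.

67/1024

Under H₀, K ~ Binomial(11, 1/2); α is the probability of landing in either tail, P(K ≤ 2) + P(K ≥ 9).
Each tail has probability (1 + 11 + 55)/2048; doubling gives α = 134/2048 = 67/1024.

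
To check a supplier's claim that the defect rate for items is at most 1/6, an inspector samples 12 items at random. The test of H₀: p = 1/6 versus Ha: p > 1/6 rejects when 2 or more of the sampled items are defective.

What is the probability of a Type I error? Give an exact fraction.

α = P(reject H₀ | H₀ true) = P(X ≥ 2 | p = 1/6), X ~ Binomial(12, 1/6).
Via the complement, α = 1 − Σ_{j=0}^{1} C(12,j)(1/6)^j(5/6)^{12-j} = 1346704211/2176782336.

1346704211/2176782336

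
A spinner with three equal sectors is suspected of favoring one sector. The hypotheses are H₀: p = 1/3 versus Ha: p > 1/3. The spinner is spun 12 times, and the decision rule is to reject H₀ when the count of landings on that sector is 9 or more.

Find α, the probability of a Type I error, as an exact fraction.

Under H₀, X ~ Binomial(12, 1/3), and α = P(X ≥ 9).
Summing C(12,j)(1/3)^j(2/3)^{12−j} for j = 9,…,12 gives 683/177147.

683/177147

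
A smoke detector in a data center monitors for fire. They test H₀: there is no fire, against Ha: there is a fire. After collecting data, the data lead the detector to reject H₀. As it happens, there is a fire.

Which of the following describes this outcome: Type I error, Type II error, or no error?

The test rejected a false H₀ — the decision matches the true state.

No error (correct decision).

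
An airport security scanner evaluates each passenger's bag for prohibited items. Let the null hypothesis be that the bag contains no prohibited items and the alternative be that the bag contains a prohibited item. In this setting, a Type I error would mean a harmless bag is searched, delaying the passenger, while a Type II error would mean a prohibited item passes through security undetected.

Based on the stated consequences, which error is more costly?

Type II error

The Type II consequence (a prohibited item passes through security undetected) is more severe than the Type I consequence (a harmless bag is searched, delaying the passenger).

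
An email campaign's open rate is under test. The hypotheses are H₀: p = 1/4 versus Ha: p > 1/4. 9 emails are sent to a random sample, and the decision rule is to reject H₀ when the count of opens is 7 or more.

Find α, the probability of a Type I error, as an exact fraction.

11/8192

The Type I error probability is α = P(X ≥ 7) computed under H₀, where X ~ Binomial(9, 1/4).
P(X ≥ 7) = Σ_{j=7}^{9} C(9,j)·(1/4)^j·(3/4)^{9-j} = 11/8192.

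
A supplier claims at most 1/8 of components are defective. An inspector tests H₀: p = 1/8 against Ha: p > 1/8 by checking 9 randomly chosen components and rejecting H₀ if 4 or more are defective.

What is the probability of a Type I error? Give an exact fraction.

76589/4194304

α = P(reject H₀ | H₀ true) = P(S ≥ 4 | p = 1/8), S ~ Binomial(9, 1/8).
Via the complement, α = 1 − Σ_{j=0}^{3} C(9,j)(1/8)^j(7/8)^{9-j} = 76589/4194304.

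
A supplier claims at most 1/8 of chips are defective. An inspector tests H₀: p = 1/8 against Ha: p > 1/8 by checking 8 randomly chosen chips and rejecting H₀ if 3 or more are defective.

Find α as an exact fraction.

1129899/16777216

α = P(reject H₀ | H₀ true) = P(K ≥ 3 | p = 1/8), K ~ Binomial(8, 1/8).
α = 1 − P(K ≤ 2) = 1 − 15647317/16777216 = 1129899/16777216.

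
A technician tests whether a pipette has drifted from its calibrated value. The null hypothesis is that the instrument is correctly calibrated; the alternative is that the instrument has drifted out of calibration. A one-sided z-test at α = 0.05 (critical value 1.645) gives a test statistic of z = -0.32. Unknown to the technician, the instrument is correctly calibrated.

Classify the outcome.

No error — this is a correct decision.

Since z = -0.32 ≤ z* = 1.645, H₀ is not rejected.
H₀ is true (actually the instrument is correctly calibrated).
The decision matches the true state — no error.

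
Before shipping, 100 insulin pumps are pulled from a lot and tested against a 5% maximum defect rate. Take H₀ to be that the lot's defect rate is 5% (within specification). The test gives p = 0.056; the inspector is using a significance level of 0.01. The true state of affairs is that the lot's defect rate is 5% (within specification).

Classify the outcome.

No error (correct decision).

Since p = 0.056 ≥ α = 0.01, H₀ is not rejected.
H₀ is true (actually the lot's defect rate is 5% (within specification)).
The decision matches the true state — no error.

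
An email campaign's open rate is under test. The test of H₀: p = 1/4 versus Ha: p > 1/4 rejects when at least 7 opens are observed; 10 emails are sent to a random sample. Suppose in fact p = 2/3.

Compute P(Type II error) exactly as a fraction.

Under the alternative p = 2/3, K ~ Binomial(10, 2/3); β is the probability the test does not reject, P(K < 7).
Equivalently, β = 1 − P(K ≥ 7) = 8675/19683.

8675/19683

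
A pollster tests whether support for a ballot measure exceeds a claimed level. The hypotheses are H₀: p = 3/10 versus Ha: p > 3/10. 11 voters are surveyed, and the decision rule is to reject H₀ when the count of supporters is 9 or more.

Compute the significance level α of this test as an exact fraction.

The Type I error probability is α = P(Y ≥ 9) computed under H₀, where Y ~ Binomial(11, 3/10).
P(Y ≥ 9) = Σ_{j=9}^{11} C(11,j)·(3/10)^j·(7/10)^{11-j} = 11553921/20000000000.

11553921/20000000000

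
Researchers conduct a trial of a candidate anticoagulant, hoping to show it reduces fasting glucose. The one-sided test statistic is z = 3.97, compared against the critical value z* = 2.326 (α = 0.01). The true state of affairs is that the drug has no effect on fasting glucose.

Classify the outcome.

The conventional null hypothesis is that the drug has no effect on fasting glucose.
Since z = 3.97 > z* = 2.326, H₀ is rejected.
H₀ is true (actually the drug has no effect on fasting glucose).
Rejecting a true H₀ is a Type I error.

Type I error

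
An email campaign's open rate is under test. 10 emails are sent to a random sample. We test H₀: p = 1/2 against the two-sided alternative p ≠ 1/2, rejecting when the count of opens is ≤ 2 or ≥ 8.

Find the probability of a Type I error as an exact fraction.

α = P(Y ≤ 2 or Y ≥ 8 | p = 1/2), Y ~ Binomial(10, 1/2).
The two tails are symmetric, so α = 2·(1 + 10 + 45)/2^10 = 112/1024 = 7/64.

7/64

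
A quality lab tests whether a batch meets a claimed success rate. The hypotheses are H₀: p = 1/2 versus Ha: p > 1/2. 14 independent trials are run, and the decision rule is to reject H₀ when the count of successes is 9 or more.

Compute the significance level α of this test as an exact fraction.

The Type I error probability is α = P(S ≥ 9) computed under H₀, where S ~ Binomial(14, 1/2).
P(S ≥ 9) = [C(14,9) + C(14,10) + C(14,11) + C(14,12) + C(14,13) + C(14,14)] / 2^14 = (2002 + 1001 + 364 + 91 + 14 + 1) / 16384 = 3473/16384.

3473/16384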